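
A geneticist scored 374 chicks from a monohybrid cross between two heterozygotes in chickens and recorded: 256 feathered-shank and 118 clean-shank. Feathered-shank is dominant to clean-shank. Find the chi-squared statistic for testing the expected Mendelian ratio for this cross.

For a monohybrid cross between heterozygotes with complete dominance, the expected phenotypic ratio is 3:1.
Expected counts for N = 374 under a 3:1 ratio (total parts = 4):
  feathered-shank: 374 × 3/4 = 280.5
  clean-shank: 374 × 1/4 = 93.5
χ² = Σ (O − E)² / E
  feathered-shank: (256 − 280.5)² / 280.5 = 2.1399
  clean-shank: (118 − 93.5)² / 93.5 = 6.4198
χ² = 2.1399 + 6.4198 = 8.5597 ≈ 8.560

8.560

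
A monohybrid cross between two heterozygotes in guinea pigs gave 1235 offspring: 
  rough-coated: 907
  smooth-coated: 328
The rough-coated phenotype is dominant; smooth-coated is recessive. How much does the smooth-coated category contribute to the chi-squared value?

For a monohybrid cross between heterozygotes with complete dominance, the expected phenotypic ratio is 3:1.
Under the 3:1 hypothesis (Σ ratio = 4, N = 1235):
  rough-coated: 1235 × 3/4 = 926.25
  smooth-coated: 1235 × 1/4 = 308.75
Contribution of smooth-coated: (328 − 308.75)² / 308.75 = 1.2002

1.200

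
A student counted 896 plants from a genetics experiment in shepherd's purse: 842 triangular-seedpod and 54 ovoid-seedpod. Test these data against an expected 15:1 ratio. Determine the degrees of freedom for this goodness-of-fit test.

A goodness-of-fit test with 2 phenotype classes has df = 2 − 1 = 1.

1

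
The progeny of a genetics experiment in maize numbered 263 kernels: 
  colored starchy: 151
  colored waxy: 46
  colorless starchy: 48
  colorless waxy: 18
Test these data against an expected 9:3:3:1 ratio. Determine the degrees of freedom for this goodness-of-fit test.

A goodness-of-fit test with 4 phenotype classes has df = 4 − 1 = 3.

3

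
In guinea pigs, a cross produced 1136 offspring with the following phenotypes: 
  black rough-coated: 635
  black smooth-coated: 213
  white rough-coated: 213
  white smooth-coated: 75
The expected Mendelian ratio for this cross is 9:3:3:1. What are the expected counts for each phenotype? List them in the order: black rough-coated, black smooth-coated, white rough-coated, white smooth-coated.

639, 213, 213, 71

The 9:3:3:1 ratio has 16 parts, so with N = 1136 the expected counts are:
  black rough-coated: 1136 × 9/16 = 639
  black smooth-coated: 1136 × 3/16 = 213
  white rough-coated: 1136 × 3/16 = 213
  white smooth-coated: 1136 × 1/16 = 71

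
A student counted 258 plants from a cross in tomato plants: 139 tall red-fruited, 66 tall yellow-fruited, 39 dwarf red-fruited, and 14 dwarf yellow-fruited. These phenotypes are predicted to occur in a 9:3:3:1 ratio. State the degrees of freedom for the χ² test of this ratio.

A goodness-of-fit test with 4 phenotype classes has df = 4 − 1 = 3.

3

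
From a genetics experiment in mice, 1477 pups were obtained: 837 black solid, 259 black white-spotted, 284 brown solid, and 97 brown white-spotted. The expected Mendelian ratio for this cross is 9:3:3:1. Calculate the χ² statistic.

1.626

Expected counts for N = 1477 under a 9:3:3:1 ratio (total parts = 16):
  black solid: 1477 × 9/16 = 830.8125
  black white-spotted: 1477 × 3/16 = 276.9375
  brown solid: 1477 × 3/16 = 276.9375
  brown white-spotted: 1477 × 1/16 = 92.3125
χ² = Σ (O − E)² / E
  black solid: (837 − 830.8125)² / 830.8125 = 0.0461
  black white-spotted: (259 − 276.9375)² / 276.9375 = 1.1618
  brown solid: (284 − 276.9375)² / 276.9375 = 0.1801
  brown white-spotted: (97 − 92.3125)² / 92.3125 = 0.2380
χ² = 0.0461 + 1.1618 + 0.1801 + 0.2380 = 1.626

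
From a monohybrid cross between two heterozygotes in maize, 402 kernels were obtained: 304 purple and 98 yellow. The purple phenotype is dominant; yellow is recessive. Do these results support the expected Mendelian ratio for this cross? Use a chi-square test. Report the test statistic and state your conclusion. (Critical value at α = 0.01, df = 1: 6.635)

0.083; consistent

For a monohybrid cross between heterozygotes with complete dominance, the expected phenotypic ratio is 3:1.
Under the 3:1 hypothesis (Σ ratio = 4, N = 402):
  purple: 402 × 3/4 = 301.5
  yellow: 402 × 1/4 = 100.5
χ² = Σ (O − E)² / E
  purple: (304 − 301.5)² / 301.5 = 0.0207
  yellow: (98 − 100.5)² / 100.5 = 0.0622
χ² = 0.0207 + 0.0622 = 0.0829 ≈ 0.083
Degrees of freedom = 2 − 1 = 1; critical value at α = 0.01 is 6.635.
Since 0.083 < 6.635, we fail to reject the null hypothesis — the data are consistent with the 3:1 ratio.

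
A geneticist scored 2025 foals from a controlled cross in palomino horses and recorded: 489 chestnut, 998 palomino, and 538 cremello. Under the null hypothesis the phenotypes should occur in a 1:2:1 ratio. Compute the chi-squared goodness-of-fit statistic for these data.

2.787

The 1:2:1 ratio has 4 parts, so with N = 2025 the expected counts are:
  chestnut: 2025 × 1/4 = 506.25
  palomino: 2025 × 2/4 = 1012.5
  cremello: 2025 × 1/4 = 506.25
χ² = Σ (O − E)² / E
  chestnut: (489 − 506.25)² / 506.25 = 0.5878
  palomino: (998 − 1012.5)² / 1012.5 = 0.2077
  cremello: (538 − 506.25)² / 506.25 = 1.9912
χ² = 0.5878 + 0.2077 + 1.9912 = 2.7867 ≈ 2.787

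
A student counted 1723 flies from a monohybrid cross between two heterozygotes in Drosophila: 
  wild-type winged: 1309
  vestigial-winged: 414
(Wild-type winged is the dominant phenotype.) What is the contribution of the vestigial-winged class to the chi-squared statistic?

0.651

For a monohybrid cross between heterozygotes with complete dominance, the expected phenotypic ratio is 3:1.
Expected counts for N = 1723 under a 3:1 ratio (total parts = 4):
  wild-type winged: 1723 × 3/4 = 1292.25
  vestigial-winged: 1723 × 1/4 = 430.75
Contribution of vestigial-winged: (414 − 430.75)² / 430.75 = 0.6513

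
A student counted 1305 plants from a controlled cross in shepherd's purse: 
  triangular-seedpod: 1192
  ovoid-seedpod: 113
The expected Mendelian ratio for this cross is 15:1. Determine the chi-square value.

12.925

Under the 15:1 hypothesis (Σ ratio = 16, N = 1305):
  triangular-seedpod: 1305 × 15/16 = 1223.4375
  ovoid-seedpod: 1305 × 1/16 = 81.5625
χ² = Σ (O − E)² / E
  triangular-seedpod: (1192 − 1223.4375)² / 1223.4375 = 0.8078
  ovoid-seedpod: (113 − 81.5625)² / 81.5625 = 12.1173
χ² = 0.8078 + 12.1173 = 12.9251 ≈ 12.925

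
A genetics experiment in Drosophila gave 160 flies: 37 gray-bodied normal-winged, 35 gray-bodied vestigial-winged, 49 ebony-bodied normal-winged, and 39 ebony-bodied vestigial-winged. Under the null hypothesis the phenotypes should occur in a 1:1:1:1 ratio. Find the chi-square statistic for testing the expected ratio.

2.900

The 1:1:1:1 ratio has 4 parts, so with N = 160 the expected counts are:
  gray-bodied normal-winged: 160 × 1/4 = 40
  gray-bodied vestigial-winged: 160 × 1/4 = 40
  ebony-bodied normal-winged: 160 × 1/4 = 40
  ebony-bodied vestigial-winged: 160 × 1/4 = 40
χ² = Σ (O − E)² / E
  gray-bodied normal-winged: (37 − 40)² / 40 = 0.2250
  gray-bodied vestigial-winged: (35 − 40)² / 40 = 0.6250
  ebony-bodied normal-winged: (49 − 40)² / 40 = 2.0250
  ebony-bodied vestigial-winged: (39 − 40)² / 40 = 0.0250
χ² = 0.2250 + 0.6250 + 2.0250 + 0.0250 = 2.900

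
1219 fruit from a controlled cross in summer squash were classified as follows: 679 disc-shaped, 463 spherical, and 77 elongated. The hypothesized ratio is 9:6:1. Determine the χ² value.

Expected counts for N = 1219 under a 9:6:1 ratio (total parts = 16):
  disc-shaped: 1219 × 9/16 = 685.6875
  spherical: 1219 × 6/16 = 457.125
  elongated: 1219 × 1/16 = 76.1875
χ² = Σ (O − E)² / E
  disc-shaped: (679 − 685.6875)² / 685.6875 = 0.0652
  spherical: (463 − 457.125)² / 457.125 = 0.0755
  elongated: (77 − 76.1875)² / 76.1875 = 0.0087
χ² = 0.0652 + 0.0755 + 0.0087 = 0.1494 ≈ 0.149

0.149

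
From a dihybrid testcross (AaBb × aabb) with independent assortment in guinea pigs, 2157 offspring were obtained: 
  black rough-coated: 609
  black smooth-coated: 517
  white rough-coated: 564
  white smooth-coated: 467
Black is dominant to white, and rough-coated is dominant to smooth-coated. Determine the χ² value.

A dihybrid testcross with independent assortment gives a 1:1:1:1 ratio.
Under the 1:1:1:1 hypothesis (Σ ratio = 4, N = 2157):
  black rough-coated: 2157 × 1/4 = 539.25
  black smooth-coated: 2157 × 1/4 = 539.25
  white rough-coated: 2157 × 1/4 = 539.25
  white smooth-coated: 2157 × 1/4 = 539.25
χ² = Σ (O − E)² / E
  black rough-coated: (609 − 539.25)² / 539.25 = 9.0219
  black smooth-coated: (517 − 539.25)² / 539.25 = 0.9181
  white rough-coated: (564 − 539.25)² / 539.25 = 1.1360
  white smooth-coated: (467 − 539.25)² / 539.25 = 9.6802
χ² = 9.0219 + 0.9181 + 1.1360 + 9.6802 = 20.7562 ≈ 20.756

20.756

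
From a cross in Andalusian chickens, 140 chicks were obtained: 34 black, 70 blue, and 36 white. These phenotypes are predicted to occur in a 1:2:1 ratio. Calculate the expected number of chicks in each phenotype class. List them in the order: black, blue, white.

Expected counts for N = 140 under a 1:2:1 ratio (total parts = 4):
  black: 140 × 1/4 = 35
  blue: 140 × 2/4 = 70
  white: 140 × 1/4 = 35

35, 70, 35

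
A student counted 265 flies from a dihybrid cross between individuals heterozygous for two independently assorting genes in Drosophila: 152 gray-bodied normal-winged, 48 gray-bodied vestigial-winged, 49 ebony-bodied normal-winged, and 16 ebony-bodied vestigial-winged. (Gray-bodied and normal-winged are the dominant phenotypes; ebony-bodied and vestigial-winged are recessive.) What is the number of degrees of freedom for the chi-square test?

A dihybrid F₂ with independent assortment and complete dominance at both loci gives a 9:3:3:1 phenotypic ratio.
A goodness-of-fit test with 4 phenotype classes has df = 4 − 1 = 3.

3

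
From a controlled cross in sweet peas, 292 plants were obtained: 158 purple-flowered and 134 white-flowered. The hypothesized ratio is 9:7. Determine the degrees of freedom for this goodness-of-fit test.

A goodness-of-fit test with 2 phenotype classes has df = 2 − 1 = 1.

1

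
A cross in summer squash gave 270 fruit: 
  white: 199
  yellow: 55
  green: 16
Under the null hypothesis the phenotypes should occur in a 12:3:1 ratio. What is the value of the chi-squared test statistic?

The 12:3:1 ratio has 16 parts, so with N = 270 the expected counts are:
  white: 270 × 12/16 = 202.5
  yellow: 270 × 3/16 = 50.625
  green: 270 × 1/16 = 16.875
χ² = Σ (O − E)² / E
  white: (199 − 202.5)² / 202.5 = 0.0605
  yellow: (55 − 50.625)² / 50.625 = 0.3781
  green: (16 − 16.875)² / 16.875 = 0.0454
χ² = 0.0605 + 0.3781 + 0.0454 = 0.484

0.484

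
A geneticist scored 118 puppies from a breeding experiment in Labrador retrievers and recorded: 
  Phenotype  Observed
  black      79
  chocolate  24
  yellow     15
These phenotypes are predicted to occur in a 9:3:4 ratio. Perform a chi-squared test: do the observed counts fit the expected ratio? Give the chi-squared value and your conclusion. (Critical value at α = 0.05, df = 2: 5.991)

9.687; not consistent

Expected counts for N = 118 under a 9:3:4 ratio (total parts = 16):
  black: 118 × 9/16 = 66.375
  chocolate: 118 × 3/16 = 22.125
  yellow: 118 × 4/16 = 29.5
χ² = Σ (O − E)² / E
  black: (79 − 66.375)² / 66.375 = 2.4014
  chocolate: (24 − 22.125)² / 22.125 = 0.1589
  yellow: (15 − 29.5)² / 29.5 = 7.1271
χ² = 2.4014 + 0.1589 + 7.1271 = 9.6874 ≈ 9.687
Degrees of freedom = 3 − 1 = 2; critical value at α = 0.05 is 5.991.
Since 9.687 > 5.991, we reject the null hypothesis — the data do not fit the 9:3:4 ratio.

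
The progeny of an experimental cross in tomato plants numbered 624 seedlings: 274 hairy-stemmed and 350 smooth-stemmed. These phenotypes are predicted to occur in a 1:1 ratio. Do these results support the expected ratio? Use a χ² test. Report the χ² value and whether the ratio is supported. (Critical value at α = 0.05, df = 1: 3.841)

Total ratio parts = 2. Expected numbers out of 624:
  hairy-stemmed: 624 × 1/2 = 312
  smooth-stemmed: 624 × 1/2 = 312
χ² = Σ (O − E)² / E
  hairy-stemmed: (274 − 312)² / 312 = 4.6282
  smooth-stemmed: (350 − 312)² / 312 = 4.6282
χ² = 4.6282 + 4.6282 = 9.2564 ≈ 9.256
Degrees of freedom = 2 − 1 = 1; critical value at α = 0.05 is 3.841.
Since 9.256 > 3.841, we reject the null hypothesis — the data do not fit the 1:1 ratio.

9.256; not consistent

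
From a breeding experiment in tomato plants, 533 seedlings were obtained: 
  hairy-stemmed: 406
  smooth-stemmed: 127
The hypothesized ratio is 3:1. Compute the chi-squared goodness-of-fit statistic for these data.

0.391

The 3:1 ratio has 4 parts, so with N = 533 the expected counts are:
  hairy-stemmed: 533 × 3/4 = 399.75
  smooth-stemmed: 533 × 1/4 = 133.25
χ² = Σ (O − E)² / E
  hairy-stemmed: (406 − 399.75)² / 399.75 = 0.0977
  smooth-stemmed: (127 − 133.25)² / 133.25 = 0.2932
χ² = 0.0977 + 0.2932 = 0.3909 ≈ 0.391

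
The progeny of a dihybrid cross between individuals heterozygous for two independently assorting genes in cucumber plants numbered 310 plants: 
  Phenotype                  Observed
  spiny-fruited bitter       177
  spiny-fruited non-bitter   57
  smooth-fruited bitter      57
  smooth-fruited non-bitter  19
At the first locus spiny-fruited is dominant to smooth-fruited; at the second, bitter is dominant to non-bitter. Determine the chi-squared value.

A dihybrid F₂ with independent assortment and complete dominance at both loci gives a 9:3:3:1 phenotypic ratio.
Under the 9:3:3:1 hypothesis (Σ ratio = 16, N = 310):
  spiny-fruited bitter: 310 × 9/16 = 174.375
  spiny-fruited non-bitter: 310 × 3/16 = 58.125
  smooth-fruited bitter: 310 × 3/16 = 58.125
  smooth-fruited non-bitter: 310 × 1/16 = 19.375
χ² = Σ (O − E)² / E
  spiny-fruited bitter: (177 − 174.375)² / 174.375 = 0.0395
  spiny-fruited non-bitter: (57 − 58.125)² / 58.125 = 0.0218
  smooth-fruited bitter: (57 − 58.125)² / 58.125 = 0.0218
  smooth-fruited non-bitter: (19 − 19.375)² / 19.375 = 0.0073
χ² = 0.0395 + 0.0218 + 0.0218 + 0.0073 = 0.0904 ≈ 0.090

0.090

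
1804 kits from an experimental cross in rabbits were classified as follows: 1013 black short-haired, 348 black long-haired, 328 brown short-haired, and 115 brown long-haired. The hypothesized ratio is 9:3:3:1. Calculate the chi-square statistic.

0.640

Total ratio parts = 16. Expected numbers out of 1804:
  black short-haired: 1804 × 9/16 = 1014.75
  black long-haired: 1804 × 3/16 = 338.25
  brown short-haired: 1804 × 3/16 = 338.25
  brown long-haired: 1804 × 1/16 = 112.75
χ² = Σ (O − E)² / E
  black short-haired: (1013 − 1014.75)² / 1014.75 = 0.0030
  black long-haired: (348 − 338.25)² / 338.25 = 0.2810
  brown short-haired: (328 − 338.25)² / 338.25 = 0.3106
  brown long-haired: (115 − 112.75)² / 112.75 = 0.0449
χ² = 0.0030 + 0.2810 + 0.3106 + 0.0449 = 0.6395 ≈ 0.640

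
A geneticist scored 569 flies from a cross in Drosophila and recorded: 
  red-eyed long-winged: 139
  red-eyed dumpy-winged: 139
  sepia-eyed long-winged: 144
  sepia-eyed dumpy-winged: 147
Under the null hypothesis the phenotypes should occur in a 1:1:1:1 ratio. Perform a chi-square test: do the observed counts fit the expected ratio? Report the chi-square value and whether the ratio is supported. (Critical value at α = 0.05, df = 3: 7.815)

0.329; consistent

Total ratio parts = 4. Expected numbers out of 569:
  red-eyed long-winged: 569 × 1/4 = 142.25
  red-eyed dumpy-winged: 569 × 1/4 = 142.25
  sepia-eyed long-winged: 569 × 1/4 = 142.25
  sepia-eyed dumpy-winged: 569 × 1/4 = 142.25
χ² = Σ (O − E)² / E
  red-eyed long-winged: (139 − 142.25)² / 142.25 = 0.0743
  red-eyed dumpy-winged: (139 − 142.25)² / 142.25 = 0.0743
  sepia-eyed long-winged: (144 − 142.25)² / 142.25 = 0.0215
  sepia-eyed dumpy-winged: (147 − 142.25)² / 142.25 = 0.1586
χ² = 0.0743 + 0.0743 + 0.0215 + 0.1586 = 0.3287 ≈ 0.329
Degrees of freedom = 4 − 1 = 3; critical value at α = 0.05 is 7.815.
Since 0.329 < 7.815, we fail to reject the null hypothesis — the data are consistent with the 1:1:1:1 ratio.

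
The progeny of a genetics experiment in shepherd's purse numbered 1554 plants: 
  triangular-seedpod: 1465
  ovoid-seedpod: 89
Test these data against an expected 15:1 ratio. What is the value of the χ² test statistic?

0.725

The 15:1 ratio has 16 parts, so with N = 1554 the expected counts are:
  triangular-seedpod: 1554 × 15/16 = 1456.875
  ovoid-seedpod: 1554 × 1/16 = 97.125
χ² = Σ (O − E)² / E
  triangular-seedpod: (1465 − 1456.875)² / 1456.875 = 0.0453
  ovoid-seedpod: (89 − 97.125)² / 97.125 = 0.6797
χ² = 0.0453 + 0.6797 = 0.725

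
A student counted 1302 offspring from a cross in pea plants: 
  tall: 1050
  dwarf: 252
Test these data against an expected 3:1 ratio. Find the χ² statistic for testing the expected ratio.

22.129

The 3:1 ratio has 4 parts, so with N = 1302 the expected counts are:
  tall: 1302 × 3/4 = 976.5
  dwarf: 1302 × 1/4 = 325.5
χ² = Σ (O − E)² / E
  tall: (1050 − 976.5)² / 976.5 = 5.5323
  dwarf: (252 − 325.5)² / 325.5 = 16.5968
χ² = 5.5323 + 16.5968 = 22.1291 ≈ 22.129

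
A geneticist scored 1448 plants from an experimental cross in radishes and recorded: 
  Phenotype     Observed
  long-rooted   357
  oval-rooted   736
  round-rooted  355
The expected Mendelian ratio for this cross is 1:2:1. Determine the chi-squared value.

Expected counts for N = 1448 under a 1:2:1 ratio (total parts = 4):
  long-rooted: 1448 × 1/4 = 362
  oval-rooted: 1448 × 2/4 = 724
  round-rooted: 1448 × 1/4 = 362
χ² = Σ (O − E)² / E
  long-rooted: (357 − 362)² / 362 = 0.0691
  oval-rooted: (736 − 724)² / 724 = 0.1989
  round-rooted: (355 − 362)² / 362 = 0.1354
χ² = 0.0691 + 0.1989 + 0.1354 = 0.4034 ≈ 0.403

0.403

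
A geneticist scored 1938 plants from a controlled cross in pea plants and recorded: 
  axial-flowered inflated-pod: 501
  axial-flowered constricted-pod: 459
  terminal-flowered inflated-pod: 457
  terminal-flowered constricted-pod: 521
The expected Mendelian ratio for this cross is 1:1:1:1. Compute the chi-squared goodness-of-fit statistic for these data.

The 1:1:1:1 ratio has 4 parts, so with N = 1938 the expected counts are:
  axial-flowered inflated-pod: 1938 × 1/4 = 484.5
  axial-flowered constricted-pod: 1938 × 1/4 = 484.5
  terminal-flowered inflated-pod: 1938 × 1/4 = 484.5
  terminal-flowered constricted-pod: 1938 × 1/4 = 484.5
χ² = Σ (O − E)² / E
  axial-flowered inflated-pod: (501 − 484.5)² / 484.5 = 0.5619
  axial-flowered constricted-pod: (459 − 484.5)² / 484.5 = 1.3421
  terminal-flowered inflated-pod: (457 − 484.5)² / 484.5 = 1.5609
  terminal-flowered constricted-pod: (521 − 484.5)² / 484.5 = 2.7497
χ² = 0.5619 + 1.3421 + 1.5609 + 2.7497 = 6.2146 ≈ 6.215

6.215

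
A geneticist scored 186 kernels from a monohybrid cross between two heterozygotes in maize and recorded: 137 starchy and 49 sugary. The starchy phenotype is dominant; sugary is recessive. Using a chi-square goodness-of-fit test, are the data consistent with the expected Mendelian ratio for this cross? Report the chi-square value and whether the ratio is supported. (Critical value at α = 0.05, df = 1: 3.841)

For a monohybrid cross between heterozygotes with complete dominance, the expected phenotypic ratio is 3:1.
Total ratio parts = 4. Expected numbers out of 186:
  starchy: 186 × 3/4 = 139.5
  sugary: 186 × 1/4 = 46.5
χ² = Σ (O − E)² / E
  starchy: (137 − 139.5)² / 139.5 = 0.0448
  sugary: (49 − 46.5)² / 46.5 = 0.1344
χ² = 0.0448 + 0.1344 = 0.1792 ≈ 0.179
Degrees of freedom = 2 − 1 = 1; critical value at α = 0.05 is 3.841.
Since 0.179 < 3.841, we fail to reject the null hypothesis — the data are consistent with the 3:1 ratio.

0.179; consistent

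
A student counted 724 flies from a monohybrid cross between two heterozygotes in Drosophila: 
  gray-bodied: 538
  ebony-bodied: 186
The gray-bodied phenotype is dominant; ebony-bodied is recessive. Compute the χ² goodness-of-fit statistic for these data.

For a monohybrid cross between heterozygotes with complete dominance, the expected phenotypic ratio is 3:1.
Expected counts for N = 724 under a 3:1 ratio (total parts = 4):
  gray-bodied: 724 × 3/4 = 543
  ebony-bodied: 724 × 1/4 = 181
χ² = Σ (O − E)² / E
  gray-bodied: (538 − 543)² / 543 = 0.0460
  ebony-bodied: (186 − 181)² / 181 = 0.1381
χ² = 0.0460 + 0.1381 = 0.1841 ≈ 0.184

0.184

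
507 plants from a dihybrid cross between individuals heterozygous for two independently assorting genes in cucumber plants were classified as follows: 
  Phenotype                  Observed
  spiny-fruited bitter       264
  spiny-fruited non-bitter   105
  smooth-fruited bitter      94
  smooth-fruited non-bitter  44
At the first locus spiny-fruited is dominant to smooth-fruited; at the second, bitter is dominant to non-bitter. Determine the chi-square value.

A dihybrid F₂ with independent assortment and complete dominance at both loci gives a 9:3:3:1 phenotypic ratio.
The 9:3:3:1 ratio has 16 parts, so with N = 507 the expected counts are:
  spiny-fruited bitter: 507 × 9/16 = 285.1875
  spiny-fruited non-bitter: 507 × 3/16 = 95.0625
  smooth-fruited bitter: 507 × 3/16 = 95.0625
  smooth-fruited non-bitter: 507 × 1/16 = 31.6875
χ² = Σ (O − E)² / E
  spiny-fruited bitter: (264 − 285.1875)² / 285.1875 = 1.5741
  spiny-fruited non-bitter: (105 − 95.0625)² / 95.0625 = 1.0388
  smooth-fruited bitter: (94 − 95.0625)² / 95.0625 = 0.0119
  smooth-fruited non-bitter: (44 − 31.6875)² / 31.6875 = 4.7841
χ² = 1.5741 + 1.0388 + 0.0119 + 4.7841 = 7.4089 ≈ 7.409

7.409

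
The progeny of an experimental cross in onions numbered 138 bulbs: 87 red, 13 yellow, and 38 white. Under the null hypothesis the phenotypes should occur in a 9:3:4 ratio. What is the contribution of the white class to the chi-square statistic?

0.355

The 9:3:4 ratio has 16 parts, so with N = 138 the expected counts are:
  red: 138 × 9/16 = 77.625
  yellow: 138 × 3/16 = 25.875
  white: 138 × 4/16 = 34.5
Contribution of white: (38 − 34.5)² / 34.5 = 0.3551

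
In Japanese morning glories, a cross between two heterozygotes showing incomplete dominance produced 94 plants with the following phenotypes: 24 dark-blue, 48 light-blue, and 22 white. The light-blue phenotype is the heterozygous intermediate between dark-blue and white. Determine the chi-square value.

With incomplete dominance, a heterozygote × heterozygote cross gives a 1:2:1 phenotypic ratio.
Under the 1:2:1 hypothesis (Σ ratio = 4, N = 94):
  dark-blue: 94 × 1/4 = 23.5
  light-blue: 94 × 2/4 = 47
  white: 94 × 1/4 = 23.5
χ² = Σ (O − E)² / E
  dark-blue: (24 − 23.5)² / 23.5 = 0.0106
  light-blue: (48 − 47)² / 47 = 0.0213
  white: (22 − 23.5)² / 23.5 = 0.0957
χ² = 0.0106 + 0.0213 + 0.0957 = 0.1276 ≈ 0.128

0.128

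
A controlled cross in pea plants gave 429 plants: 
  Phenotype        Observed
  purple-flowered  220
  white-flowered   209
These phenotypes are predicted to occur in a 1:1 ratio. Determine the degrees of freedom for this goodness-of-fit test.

1

A goodness-of-fit test with 2 phenotype classes has df = 2 − 1 = 1.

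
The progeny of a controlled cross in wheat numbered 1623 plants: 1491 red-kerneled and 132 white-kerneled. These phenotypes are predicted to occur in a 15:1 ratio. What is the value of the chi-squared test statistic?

9.822

The 15:1 ratio has 16 parts, so with N = 1623 the expected counts are:
  red-kerneled: 1623 × 15/16 = 1521.5625
  white-kerneled: 1623 × 1/16 = 101.4375
χ² = Σ (O − E)² / E
  red-kerneled: (1491 − 1521.5625)² / 1521.5625 = 0.6139
  white-kerneled: (132 − 101.4375)² / 101.4375 = 9.2083
χ² = 0.6139 + 9.2083 = 9.8222 ≈ 9.822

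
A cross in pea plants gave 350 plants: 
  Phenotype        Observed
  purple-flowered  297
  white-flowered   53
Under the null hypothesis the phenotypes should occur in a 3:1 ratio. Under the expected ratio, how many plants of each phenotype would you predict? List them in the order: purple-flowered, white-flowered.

Under the 3:1 hypothesis (Σ ratio = 4, N = 350):
  purple-flowered: 350 × 3/4 = 262.5
  white-flowered: 350 × 1/4 = 87.5

262.5, 87.5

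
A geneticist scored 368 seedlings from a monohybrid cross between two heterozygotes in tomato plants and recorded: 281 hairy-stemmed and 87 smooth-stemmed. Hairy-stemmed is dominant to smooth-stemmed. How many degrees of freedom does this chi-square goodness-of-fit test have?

1

For a monohybrid cross between heterozygotes with complete dominance, the expected phenotypic ratio is 3:1.
A goodness-of-fit test with 2 phenotype classes has df = 2 − 1 = 1.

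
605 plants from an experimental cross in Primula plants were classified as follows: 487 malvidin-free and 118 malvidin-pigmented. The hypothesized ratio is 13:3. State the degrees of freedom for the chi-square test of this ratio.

1

A goodness-of-fit test with 2 phenotype classes has df = 2 − 1 = 1.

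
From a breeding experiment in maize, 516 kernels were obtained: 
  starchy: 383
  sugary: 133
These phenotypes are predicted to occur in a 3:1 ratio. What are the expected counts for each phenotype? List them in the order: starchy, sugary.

387, 129

Expected counts for N = 516 under a 3:1 ratio (total parts = 4):
  starchy: 516 × 3/4 = 387
  sugary: 516 × 1/4 = 129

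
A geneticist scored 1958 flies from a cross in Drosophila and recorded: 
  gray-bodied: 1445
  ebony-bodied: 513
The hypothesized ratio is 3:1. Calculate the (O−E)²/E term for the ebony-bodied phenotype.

1.128

The 3:1 ratio has 4 parts, so with N = 1958 the expected counts are:
  gray-bodied: 1958 × 3/4 = 1468.5
  ebony-bodied: 1958 × 1/4 = 489.5
Contribution of ebony-bodied: (513 − 489.5)² / 489.5 = 1.1282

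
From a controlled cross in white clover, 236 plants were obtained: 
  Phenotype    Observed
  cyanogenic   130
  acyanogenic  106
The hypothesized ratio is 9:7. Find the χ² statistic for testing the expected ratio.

Expected counts for N = 236 under a 9:7 ratio (total parts = 16):
  cyanogenic: 236 × 9/16 = 132.75
  acyanogenic: 236 × 7/16 = 103.25
χ² = Σ (O − E)² / E
  cyanogenic: (130 − 132.75)² / 132.75 = 0.0570
  acyanogenic: (106 − 103.25)² / 103.25 = 0.0732
χ² = 0.0570 + 0.0732 = 0.1302 ≈ 0.130

0.130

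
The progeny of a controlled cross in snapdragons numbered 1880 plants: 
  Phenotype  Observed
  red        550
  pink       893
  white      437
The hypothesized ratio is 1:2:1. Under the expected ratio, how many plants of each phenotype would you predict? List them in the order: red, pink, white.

The 1:2:1 ratio has 4 parts, so with N = 1880 the expected counts are:
  red: 1880 × 1/4 = 470
  pink: 1880 × 2/4 = 940
  white: 1880 × 1/4 = 470

470, 940, 470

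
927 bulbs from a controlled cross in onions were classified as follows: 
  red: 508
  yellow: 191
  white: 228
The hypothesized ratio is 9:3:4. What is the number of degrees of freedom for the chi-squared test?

2

A goodness-of-fit test with 3 phenotype classes has df = 3 − 1 = 2.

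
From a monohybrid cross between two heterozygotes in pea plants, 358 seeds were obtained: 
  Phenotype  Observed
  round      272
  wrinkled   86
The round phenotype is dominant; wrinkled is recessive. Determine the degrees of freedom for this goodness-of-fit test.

1

For a monohybrid cross between heterozygotes with complete dominance, the expected phenotypic ratio is 3:1.
A goodness-of-fit test with 2 phenotype classes has df = 2 − 1 = 1.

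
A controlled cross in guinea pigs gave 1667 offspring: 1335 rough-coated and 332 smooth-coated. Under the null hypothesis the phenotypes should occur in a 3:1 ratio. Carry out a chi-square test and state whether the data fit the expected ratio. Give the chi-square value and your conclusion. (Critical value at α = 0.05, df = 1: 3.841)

22.980; not consistent

The 3:1 ratio has 4 parts, so with N = 1667 the expected counts are:
  rough-coated: 1667 × 3/4 = 1250.25
  smooth-coated: 1667 × 1/4 = 416.75
χ² = Σ (O − E)² / E
  rough-coated: (1335 − 1250.25)² / 1250.25 = 5.7449
  smooth-coated: (332 − 416.75)² / 416.75 = 17.2347
χ² = 5.7449 + 17.2347 = 22.9796 ≈ 22.980
Degrees of freedom = 2 − 1 = 1; critical value at α = 0.05 is 3.841.
Since 22.980 > 3.841, we reject the null hypothesis — the data do not fit the 3:1 ratio.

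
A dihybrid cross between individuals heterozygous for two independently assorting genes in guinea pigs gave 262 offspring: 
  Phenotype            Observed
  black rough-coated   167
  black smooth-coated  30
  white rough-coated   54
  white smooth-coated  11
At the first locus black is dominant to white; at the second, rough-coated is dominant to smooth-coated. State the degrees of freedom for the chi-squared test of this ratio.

A dihybrid F₂ with independent assortment and complete dominance at both loci gives a 9:3:3:1 phenotypic ratio.
A goodness-of-fit test with 4 phenotype classes has df = 4 − 1 = 3.

3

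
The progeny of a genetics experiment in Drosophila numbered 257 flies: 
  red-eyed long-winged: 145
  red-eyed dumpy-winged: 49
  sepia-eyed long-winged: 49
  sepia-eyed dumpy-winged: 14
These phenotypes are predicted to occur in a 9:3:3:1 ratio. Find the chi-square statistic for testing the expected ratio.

0.294

The 9:3:3:1 ratio has 16 parts, so with N = 257 the expected counts are:
  red-eyed long-winged: 257 × 9/16 = 144.5625
  red-eyed dumpy-winged: 257 × 3/16 = 48.1875
  sepia-eyed long-winged: 257 × 3/16 = 48.1875
  sepia-eyed dumpy-winged: 257 × 1/16 = 16.0625
χ² = Σ (O − E)² / E
  red-eyed long-winged: (145 − 144.5625)² / 144.5625 = 0.0013
  red-eyed dumpy-winged: (49 − 48.1875)² / 48.1875 = 0.0137
  sepia-eyed long-winged: (49 − 48.1875)² / 48.1875 = 0.0137
  sepia-eyed dumpy-winged: (14 − 16.0625)² / 16.0625 = 0.2648
χ² = 0.0013 + 0.0137 + 0.0137 + 0.2648 = 0.2935 ≈ 0.294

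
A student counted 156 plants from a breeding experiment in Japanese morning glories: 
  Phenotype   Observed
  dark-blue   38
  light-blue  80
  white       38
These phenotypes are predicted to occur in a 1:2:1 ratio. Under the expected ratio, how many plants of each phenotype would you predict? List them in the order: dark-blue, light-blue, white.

Total ratio parts = 4. Expected numbers out of 156:
  dark-blue: 156 × 1/4 = 39
  light-blue: 156 × 2/4 = 78
  white: 156 × 1/4 = 39

39, 78, 39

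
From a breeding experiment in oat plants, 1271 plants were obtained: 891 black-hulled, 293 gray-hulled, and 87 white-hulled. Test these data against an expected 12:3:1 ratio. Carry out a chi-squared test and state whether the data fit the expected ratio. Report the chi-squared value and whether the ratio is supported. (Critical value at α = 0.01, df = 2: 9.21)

17.335; not consistent

Under the 12:3:1 hypothesis (Σ ratio = 16, N = 1271):
  black-hulled: 1271 × 12/16 = 953.25
  gray-hulled: 1271 × 3/16 = 238.3125
  white-hulled: 1271 × 1/16 = 79.4375
χ² = Σ (O − E)² / E
  black-hulled: (891 − 953.25)² / 953.25 = 4.0651
  gray-hulled: (293 − 238.3125)² / 238.3125 = 12.5496
  white-hulled: (87 − 79.4375)² / 79.4375 = 0.7200
χ² = 4.0651 + 12.5496 + 0.7200 = 17.3347 ≈ 17.335
Degrees of freedom = 3 − 1 = 2; critical value at α = 0.01 is 9.21.
Since 17.335 > 9.21, we reject the null hypothesis — the data do not fit the 12:3:1 ratio.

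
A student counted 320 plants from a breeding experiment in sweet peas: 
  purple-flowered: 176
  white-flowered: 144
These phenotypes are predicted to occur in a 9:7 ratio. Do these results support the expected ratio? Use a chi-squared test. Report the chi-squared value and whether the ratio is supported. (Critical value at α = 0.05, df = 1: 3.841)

Under the 9:7 hypothesis (Σ ratio = 16, N = 320):
  purple-flowered: 320 × 9/16 = 180
  white-flowered: 320 × 7/16 = 140
χ² = Σ (O − E)² / E
  purple-flowered: (176 − 180)² / 180 = 0.0889
  white-flowered: (144 − 140)² / 140 = 0.1143
χ² = 0.0889 + 0.1143 = 0.2032 ≈ 0.203
Degrees of freedom = 2 − 1 = 1; critical value at α = 0.05 is 3.841.
Since 0.203 < 3.841, we fail to reject the null hypothesis — the data are consistent with the 9:7 ratio.

0.203; consistent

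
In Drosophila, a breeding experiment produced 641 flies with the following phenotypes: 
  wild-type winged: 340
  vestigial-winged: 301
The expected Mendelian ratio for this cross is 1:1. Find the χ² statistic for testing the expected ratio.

2.373

Total ratio parts = 2. Expected numbers out of 641:
  wild-type winged: 641 × 1/2 = 320.5
  vestigial-winged: 641 × 1/2 = 320.5
χ² = Σ (O − E)² / E
  wild-type winged: (340 − 320.5)² / 320.5 = 1.1864
  vestigial-winged: (301 − 320.5)² / 320.5 = 1.1864
χ² = 1.1864 + 1.1864 = 2.3728 ≈ 2.373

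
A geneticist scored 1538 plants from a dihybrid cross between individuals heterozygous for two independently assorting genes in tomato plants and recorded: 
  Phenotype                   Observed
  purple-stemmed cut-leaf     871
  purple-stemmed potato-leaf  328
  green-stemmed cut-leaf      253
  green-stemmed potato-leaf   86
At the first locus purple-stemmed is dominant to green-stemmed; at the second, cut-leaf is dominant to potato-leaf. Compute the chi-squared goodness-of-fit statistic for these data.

10.891

A dihybrid F₂ with independent assortment and complete dominance at both loci gives a 9:3:3:1 phenotypic ratio.
Expected counts for N = 1538 under a 9:3:3:1 ratio (total parts = 16):
  purple-stemmed cut-leaf: 1538 × 9/16 = 865.125
  purple-stemmed potato-leaf: 1538 × 3/16 = 288.375
  green-stemmed cut-leaf: 1538 × 3/16 = 288.375
  green-stemmed potato-leaf: 1538 × 1/16 = 96.125
χ² = Σ (O − E)² / E
  purple-stemmed cut-leaf: (871 − 865.125)² / 865.125 = 0.0399
  purple-stemmed potato-leaf: (328 − 288.375)² / 288.375 = 5.4448
  green-stemmed cut-leaf: (253 − 288.375)² / 288.375 = 4.3395
  green-stemmed potato-leaf: (86 − 96.125)² / 96.125 = 1.0665
χ² = 0.0399 + 5.4448 + 4.3395 + 1.0665 = 10.8907 ≈ 10.891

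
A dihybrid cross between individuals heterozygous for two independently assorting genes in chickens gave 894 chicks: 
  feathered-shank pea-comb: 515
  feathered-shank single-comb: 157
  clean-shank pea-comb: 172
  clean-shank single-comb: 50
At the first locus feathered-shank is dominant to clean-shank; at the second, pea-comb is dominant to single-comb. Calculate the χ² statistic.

A dihybrid F₂ with independent assortment and complete dominance at both loci gives a 9:3:3:1 phenotypic ratio.
Under the 9:3:3:1 hypothesis (Σ ratio = 16, N = 894):
  feathered-shank pea-comb: 894 × 9/16 = 502.875
  feathered-shank single-comb: 894 × 3/16 = 167.625
  clean-shank pea-comb: 894 × 3/16 = 167.625
  clean-shank single-comb: 894 × 1/16 = 55.875
χ² = Σ (O − E)² / E
  feathered-shank pea-comb: (515 − 502.875)² / 502.875 = 0.2924
  feathered-shank single-comb: (157 − 167.625)² / 167.625 = 0.6735
  clean-shank pea-comb: (172 − 167.625)² / 167.625 = 0.1142
  clean-shank single-comb: (50 − 55.875)² / 55.875 = 0.6177
χ² = 0.2924 + 0.6735 + 0.1142 + 0.6177 = 1.6978 ≈ 1.698

1.698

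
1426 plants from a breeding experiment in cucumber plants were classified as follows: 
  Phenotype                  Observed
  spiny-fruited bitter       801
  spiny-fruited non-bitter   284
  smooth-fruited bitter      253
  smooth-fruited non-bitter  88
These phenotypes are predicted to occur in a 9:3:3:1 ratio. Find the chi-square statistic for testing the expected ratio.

Total ratio parts = 16. Expected numbers out of 1426:
  spiny-fruited bitter: 1426 × 9/16 = 802.125
  spiny-fruited non-bitter: 1426 × 3/16 = 267.375
  smooth-fruited bitter: 1426 × 3/16 = 267.375
  smooth-fruited non-bitter: 1426 × 1/16 = 89.125
χ² = Σ (O − E)² / E
  spiny-fruited bitter: (801 − 802.125)² / 802.125 = 0.0016
  spiny-fruited non-bitter: (284 − 267.375)² / 267.375 = 1.0337
  smooth-fruited bitter: (253 − 267.375)² / 267.375 = 0.7728
  smooth-fruited non-bitter: (88 − 89.125)² / 89.125 = 0.0142
χ² = 0.0016 + 1.0337 + 0.7728 + 0.0142 = 1.8223 ≈ 1.822

1.822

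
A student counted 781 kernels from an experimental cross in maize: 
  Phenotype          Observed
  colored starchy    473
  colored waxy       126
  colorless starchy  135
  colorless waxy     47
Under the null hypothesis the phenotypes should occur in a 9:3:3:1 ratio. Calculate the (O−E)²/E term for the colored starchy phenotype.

2.583

Total ratio parts = 16. Expected numbers out of 781:
  colored starchy: 781 × 9/16 = 439.3125
  colored waxy: 781 × 3/16 = 146.4375
  colorless starchy: 781 × 3/16 = 146.4375
  colorless waxy: 781 × 1/16 = 48.8125
Contribution of colored starchy: (473 − 439.3125)² / 439.3125 = 2.5832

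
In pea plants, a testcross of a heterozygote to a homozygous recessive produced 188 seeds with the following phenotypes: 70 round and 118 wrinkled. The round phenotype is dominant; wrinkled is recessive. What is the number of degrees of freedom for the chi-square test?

A testcross of a heterozygote (Aa × aa) gives a 1:1 phenotypic ratio.
A goodness-of-fit test with 2 phenotype classes has df = 2 − 1 = 1.

1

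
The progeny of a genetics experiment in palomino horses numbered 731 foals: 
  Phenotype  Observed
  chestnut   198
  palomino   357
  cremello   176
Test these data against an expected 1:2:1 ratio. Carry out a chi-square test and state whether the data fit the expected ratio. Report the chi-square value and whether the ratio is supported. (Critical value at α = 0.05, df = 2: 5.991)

1.720; consistent

Expected counts for N = 731 under a 1:2:1 ratio (total parts = 4):
  chestnut: 731 × 1/4 = 182.75
  palomino: 731 × 2/4 = 365.5
  cremello: 731 × 1/4 = 182.75
χ² = Σ (O − E)² / E
  chestnut: (198 − 182.75)² / 182.75 = 1.2726
  palomino: (357 − 365.5)² / 365.5 = 0.1977
  cremello: (176 − 182.75)² / 182.75 = 0.2493
χ² = 1.2726 + 0.1977 + 0.2493 = 1.7196 ≈ 1.720
Degrees of freedom = 3 − 1 = 2; critical value at α = 0.05 is 5.991.
Since 1.720 < 5.991, we fail to reject the null hypothesis — the data are consistent with the 1:2:1 ratio.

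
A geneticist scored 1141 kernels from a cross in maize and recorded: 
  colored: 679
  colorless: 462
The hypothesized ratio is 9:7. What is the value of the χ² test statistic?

Expected counts for N = 1141 under a 9:7 ratio (total parts = 16):
  colored: 1141 × 9/16 = 641.8125
  colorless: 1141 × 7/16 = 499.1875
χ² = Σ (O − E)² / E
  colored: (679 − 641.8125)² / 641.8125 = 2.1547
  colorless: (462 − 499.1875)² / 499.1875 = 2.7703
χ² = 2.1547 + 2.7703 = 4.925

4.925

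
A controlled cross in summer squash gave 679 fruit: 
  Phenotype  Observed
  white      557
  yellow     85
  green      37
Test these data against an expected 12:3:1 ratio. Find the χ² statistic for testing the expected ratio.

Under the 12:3:1 hypothesis (Σ ratio = 16, N = 679):
  white: 679 × 12/16 = 509.25
  yellow: 679 × 3/16 = 127.3125
  green: 679 × 1/16 = 42.4375
χ² = Σ (O − E)² / E
  white: (557 − 509.25)² / 509.25 = 4.4773
  yellow: (85 − 127.3125)² / 127.3125 = 14.0626
  green: (37 − 42.4375)² / 42.4375 = 0.6967
χ² = 4.4773 + 14.0626 + 0.6967 = 19.2366 ≈ 19.237

19.237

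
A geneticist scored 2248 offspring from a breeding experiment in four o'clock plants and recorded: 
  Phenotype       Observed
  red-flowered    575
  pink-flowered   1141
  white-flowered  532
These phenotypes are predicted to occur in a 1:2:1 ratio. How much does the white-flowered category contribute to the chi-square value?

1.601

The 1:2:1 ratio has 4 parts, so with N = 2248 the expected counts are:
  red-flowered: 2248 × 1/4 = 562
  pink-flowered: 2248 × 2/4 = 1124
  white-flowered: 2248 × 1/4 = 562
Contribution of white-flowered: (532 − 562)² / 562 = 1.6014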